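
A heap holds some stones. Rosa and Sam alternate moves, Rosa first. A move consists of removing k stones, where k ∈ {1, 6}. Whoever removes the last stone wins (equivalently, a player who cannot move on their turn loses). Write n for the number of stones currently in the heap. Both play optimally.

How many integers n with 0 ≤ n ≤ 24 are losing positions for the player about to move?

Positions with no move are L. A position that does have a move is losing for the player to move precisely when every available move leads to a winning position for the opponent. Fill in the labels:
n=0: no move → L
n=1: can move to 0, which is L ⇒ W
n=2: the only move is to 1(W), a W ⇒ L
n=3: can move to 2, which is L ⇒ W
n=4: the only move is to 3(W), a W ⇒ L
n=5: can move to 4, which is L ⇒ W
n=6: can move to 0, which is L ⇒ W
n=7: moves to 6(W), 1(W); every one is W ⇒ L
n=8: can move to 7, which is L ⇒ W
n=9: moves to 8(W), 3(W); every one is W ⇒ L
n=10: can move to 9, which is L ⇒ W
n=11: moves to 10(W), 5(W); every one is W ⇒ L
n=12: can move to 11, which is L ⇒ W
n=13: can move to 7, which is L ⇒ W
n=14: moves to 13(W), 8(W); every one is W ⇒ L
n=15: can move to 14, which is L ⇒ W
n=16: moves to 15(W), 10(W); every one is W ⇒ L
n=17: can move to 16, which is L ⇒ W
n=18: moves to 17(W), 12(W); every one is W ⇒ L
n=19: can move to 18, which is L ⇒ W
n=20: can move to 14, which is L ⇒ W
n=21: moves to 20(W), 15(W); every one is W ⇒ L
n=22: can move to 21, which is L ⇒ W
n=23: moves to 22(W), 17(W); every one is W ⇒ L
n=24: can move to 23, which is L ⇒ W
L entries with 0 ≤ n ≤ 24: n = 0, 2, 4, 7, 9, 11, 14, 16, 18, 21, 23; that makes 11.

11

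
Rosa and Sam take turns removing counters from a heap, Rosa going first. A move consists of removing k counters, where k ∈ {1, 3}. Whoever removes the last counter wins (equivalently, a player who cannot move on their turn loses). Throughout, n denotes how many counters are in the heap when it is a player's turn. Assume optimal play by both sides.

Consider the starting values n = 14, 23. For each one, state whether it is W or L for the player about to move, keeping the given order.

14: L, 23: W

Positions with no move are L. A position that does have a move is losing for the player to move precisely when every available move leads to a winning position for the opponent. Fill in the labels:
n=0: no move → L
n=1: reaches L-position 0 → W
n=2: only reaches 1(W), which is W → L
n=3: reaches L-position 2 → W
n=4: only reaches 3(W), 1(W), all W → L
n=5: reaches L-position 4 → W
n=6: only reaches 5(W), 3(W), all W → L
n=7: reaches L-position 6 → W
n=8: only reaches 7(W), 5(W), all W → L
n=9: reaches L-position 8 → W
n=10: only reaches 9(W), 7(W), all W → L
n=11: reaches L-position 10 → W
n=12: only reaches 11(W), 9(W), all W → L
n=13: reaches L-position 12 → W
n=14: only reaches 13(W), 11(W), all W → L
n=15: reaches L-position 14 → W
n=16: only reaches 15(W), 13(W), all W → L
n=17: reaches L-position 16 → W
n=18: only reaches 17(W), 15(W), all W → L
n=19: reaches L-position 18 → W
n=20: only reaches 19(W), 17(W), all W → L
n=21: reaches L-position 20 → W
n=22: only reaches 21(W), 19(W), all W → L
n=23: reaches L-position 22 → W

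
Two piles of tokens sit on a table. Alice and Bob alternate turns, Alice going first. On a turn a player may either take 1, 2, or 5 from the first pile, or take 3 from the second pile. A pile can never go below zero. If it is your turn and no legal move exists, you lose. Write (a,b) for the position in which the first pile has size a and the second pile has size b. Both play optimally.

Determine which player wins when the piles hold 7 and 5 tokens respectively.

Positions with no move are L. A position that does have a move is losing for the player to move precisely when every available move leads to a winning position for the opponent. Fill in the labels:
No move ever increases a pile, so every position that can arise here has a ≤ 7 and b ≤ 5; it is enough to label the cells with 0 ≤ a ≤ 7 and 0 ≤ b ≤ 5.
Every move lowers a or b (never raises either), so fill the grid row by row in increasing a, and left to right within a row: each cell's successors are then already labelled.
      b=0  b=1  b=2  b=3  b=4  b=5
a=0:    L    L    L    W    W    W
a=1:    W    W    W    L    L    L
a=2:    W    W    W    W    W    W
a=3:    L    L    L    W    W    W
a=4:    W    W    W    L    L    L
a=5:    W    W    W    W    W    W
a=6:    L    L    L    W    W    W
a=7:    W    W    W    L    L    L
Cells with no legal move (terminal, hence L): (0,0), (0,1), (0,2).
The remaining L cells, each justified by listing all of its moves:
(1,3): moves to (0,3)(W), (1,0)(W); every one is W ⇒ L
(1,4): moves to (0,4)(W), (1,1)(W); every one is W ⇒ L
(1,5): moves to (0,5)(W), (1,2)(W); every one is W ⇒ L
(3,0): moves to (2,0)(W), (1,0)(W); every one is W ⇒ L
(3,1): moves to (2,1)(W), (1,1)(W); every one is W ⇒ L
(3,2): moves to (2,2)(W), (1,2)(W); every one is W ⇒ L
(4,3): moves to (3,3)(W), (2,3)(W), (4,0)(W); every one is W ⇒ L
(4,4): moves to (3,4)(W), (2,4)(W), (4,1)(W); every one is W ⇒ L
(4,5): moves to (3,5)(W), (2,5)(W), (4,2)(W); every one is W ⇒ L
(6,0): moves to (5,0)(W), (4,0)(W), (1,0)(W); every one is W ⇒ L
(6,1): moves to (5,1)(W), (4,1)(W), (1,1)(W); every one is W ⇒ L
(6,2): moves to (5,2)(W), (4,2)(W), (1,2)(W); every one is W ⇒ L
(7,3): moves to (6,3)(W), (5,3)(W), (2,3)(W), (7,0)(W); every one is W ⇒ L
(7,4): moves to (6,4)(W), (5,4)(W), (2,4)(W), (7,1)(W); every one is W ⇒ L
(7,5): moves to (6,5)(W), (5,5)(W), (2,5)(W), (7,2)(W); every one is W ⇒ L
Every other cell has at least one move into one of the L cells above, so it is W.
The starting position (7,5) is L: whatever Alice does, the opponent receives a W position.

Bob wins.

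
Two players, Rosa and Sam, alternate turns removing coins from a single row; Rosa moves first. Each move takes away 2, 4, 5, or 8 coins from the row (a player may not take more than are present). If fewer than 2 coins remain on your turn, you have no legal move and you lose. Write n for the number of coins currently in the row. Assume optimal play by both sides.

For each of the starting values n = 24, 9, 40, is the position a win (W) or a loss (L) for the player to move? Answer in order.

24: W, 9: W, 40: L

Use the standard recursion: the mover loses at a terminal position; elsewhere, the mover wins exactly when some move hands the opponent an L position.
n=0: no move → L
n=1: no move → L
n=2: can move to 0, which is L ⇒ W
n=3: can move to 1, which is L ⇒ W
n=4: can move to 0, which is L ⇒ W
n=5: can move to 1, which is L ⇒ W
n=6: can move to 1, which is L ⇒ W
n=7: moves to 5(W), 3(W), 2(W); every one is W ⇒ L
n=8: can move to 0, which is L ⇒ W
n=9: can move to 7, which is L ⇒ W
n=10: moves to 8(W), 6(W), 5(W), 2(W); every one is W ⇒ L
n=11: can move to 7, which is L ⇒ W
n=12: can move to 10, which is L ⇒ W
n=13: moves to 11(W), 9(W), 8(W), 5(W); every one is W ⇒ L
n=14: can move to 10, which is L ⇒ W
n=15: can move to 13, which is L ⇒ W
n=16: moves to 14(W), 12(W), 11(W), 8(W); every one is W ⇒ L
n=17: can move to 13, which is L ⇒ W
n=18: can move to 16, which is L ⇒ W
n=19: moves to 17(W), 15(W), 14(W), 11(W); every one is W ⇒ L
n=20: can move to 16, which is L ⇒ W
n=21: can move to 19, which is L ⇒ W
n=22: moves to 20(W), 18(W), 17(W), 14(W); every one is W ⇒ L
n=23: can move to 19, which is L ⇒ W
n=24: can move to 22, which is L ⇒ W
n=25: moves to 23(W), 21(W), 20(W), 17(W); every one is W ⇒ L
n=26: can move to 22, which is L ⇒ W
n=27: can move to 25, which is L ⇒ W
n=28: moves to 26(W), 24(W), 23(W), 20(W); every one is W ⇒ L
n=29: can move to 25, which is L ⇒ W
n=30: can move to 28, which is L ⇒ W
n=31: moves to 29(W), 27(W), 26(W), 23(W); every one is W ⇒ L
n=32: can move to 28, which is L ⇒ W
n=33: can move to 31, which is L ⇒ W
n=34: moves to 32(W), 30(W), 29(W), 26(W); every one is W ⇒ L
n=35: can move to 31, which is L ⇒ W
n=36: can move to 34, which is L ⇒ W
n=37: moves to 35(W), 33(W), 32(W), 29(W); every one is W ⇒ L
n=38: can move to 34, which is L ⇒ W
n=39: can move to 37, which is L ⇒ W
n=40: moves to 38(W), 36(W), 35(W), 32(W); every one is W ⇒ L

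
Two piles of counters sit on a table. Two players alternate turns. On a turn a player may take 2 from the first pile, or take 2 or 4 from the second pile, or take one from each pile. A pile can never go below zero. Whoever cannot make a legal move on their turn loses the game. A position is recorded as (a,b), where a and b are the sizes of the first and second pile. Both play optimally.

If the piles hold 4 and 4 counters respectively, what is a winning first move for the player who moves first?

Move to (4,0).

Compute win/loss labels from the base case upward. A position with no move is L. Any other position is W if it can reach an L in one move, else L.
No move ever increases a pile, so every position that can arise here has a ≤ 4 and b ≤ 4; it is enough to label the cells with 0 ≤ a ≤ 4 and 0 ≤ b ≤ 4.
Every move lowers a or b (never raises either), so fill the grid row by row in increasing a, and left to right within a row: each cell's successors are then already labelled.
      b=0  b=1  b=2  b=3  b=4
a=0:    L    L    W    W    W
a=1:    L    W    W    L    W
a=2:    W    W    L    L    W
a=3:    W    L    L    W    W
a=4:    L    L    W    W    W
Cells with no legal move (terminal, hence L): (0,0), (0,1), (1,0).
The remaining L cells, each justified by listing all of its moves:
(1,3): moves to (1,1)(W), (0,2)(W); every one is W ⇒ L
(2,2): moves to (0,2)(W), (2,0)(W), (1,1)(W); every one is W ⇒ L
(2,3): moves to (0,3)(W), (2,1)(W), (1,2)(W); every one is W ⇒ L
(3,1): moves to (1,1)(W), (2,0)(W); every one is W ⇒ L
(3,2): moves to (1,2)(W), (3,0)(W), (2,1)(W); every one is W ⇒ L
(4,0): the only move is to (2,0)(W), a W ⇒ L
(4,1): moves to (2,1)(W), (3,0)(W); every one is W ⇒ L
Every other cell has at least one move into one of the L cells above, so it is W.
From (4,4), the L positions reachable in one move are: (4,0).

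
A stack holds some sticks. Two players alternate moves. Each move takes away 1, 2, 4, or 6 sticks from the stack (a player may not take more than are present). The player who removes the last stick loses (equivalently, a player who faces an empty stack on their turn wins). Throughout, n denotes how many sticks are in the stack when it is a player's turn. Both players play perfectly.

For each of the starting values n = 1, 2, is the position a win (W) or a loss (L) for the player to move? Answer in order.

1: L, 2: W

Classify positions by backward induction: terminal positions (no move available) are W. From any other position, the mover wins iff some move reaches an L.
n=0: no move; the opponent has just taken the last stick and therefore loses → W
n=1: L (sole option 0(W) is W)
n=2: W (go to 1, an L position)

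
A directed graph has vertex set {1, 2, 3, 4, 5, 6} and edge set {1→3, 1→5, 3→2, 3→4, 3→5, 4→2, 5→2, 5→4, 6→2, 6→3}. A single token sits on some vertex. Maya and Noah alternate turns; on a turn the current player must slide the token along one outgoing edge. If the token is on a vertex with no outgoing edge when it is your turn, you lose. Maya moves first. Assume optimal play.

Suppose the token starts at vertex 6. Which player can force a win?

Work bottom-up. With no move the player to move loses. Otherwise the position is W if at least one move leads to an L position for the opponent, and L if every move leads to a W.
Every edge goes from a vertex to one that appears earlier in the order 2, 4, 5, 3, 1, 6, so processing vertices in that order labels each vertex after all of its successors.
2: no outgoing edge → L
4: →2(L), so W
5: →2(L), so W
3: →2(L), so W
1: →3(W), 5(W) — all W, so L
6: →2(L), so W
The starting position 6 is W: Maya should move to 2, handing over an L position.

Maya wins.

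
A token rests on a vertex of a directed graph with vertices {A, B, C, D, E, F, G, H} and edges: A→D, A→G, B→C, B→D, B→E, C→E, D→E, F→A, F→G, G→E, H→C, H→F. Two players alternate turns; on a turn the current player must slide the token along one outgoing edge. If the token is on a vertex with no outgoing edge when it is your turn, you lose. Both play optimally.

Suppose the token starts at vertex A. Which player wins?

Use the standard recursion: the mover loses at a terminal position; elsewhere, the mover wins exactly when some move hands the opponent an L position.
Every edge goes from a vertex to one that appears earlier in the order E, C, G, D, A, F, H, B, so processing vertices in that order labels each vertex after all of its successors.
E: no outgoing edge → L
C: W (go to E, an L position)
G: W (go to E, an L position)
D: W (go to E, an L position)
A: L (options D(W), G(W) are all W)
F: W (go to A, an L position)
H: L (options F(W), C(W) are all W)
B: W (go to E, an L position)
The starting position A is L: whatever the player to move does, the opponent receives a W position.

The second player wins.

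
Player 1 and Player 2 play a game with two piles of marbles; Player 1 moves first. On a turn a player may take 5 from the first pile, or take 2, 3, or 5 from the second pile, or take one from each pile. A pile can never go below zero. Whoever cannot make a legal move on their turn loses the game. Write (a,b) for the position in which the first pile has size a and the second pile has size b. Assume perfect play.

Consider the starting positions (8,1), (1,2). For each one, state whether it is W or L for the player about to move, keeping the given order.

Label each position W (a win for the player to move) or L (a loss). A position with no legal move is L; any other position is W exactly when some move reaches an L, and L when every move reaches a W.
No move ever increases a pile, so every position that can arise here has a ≤ 8 and b ≤ 2; it is enough to label the cells with 0 ≤ a ≤ 8 and 0 ≤ b ≤ 2.
Every move lowers a or b (never raises either), so fill the grid row by row in increasing a, and left to right within a row: each cell's successors are then already labelled.
      b=0  b=1  b=2
a=0:    L    L    W
a=1:    L    W    W
a=2:    L    W    W
a=3:    L    W    W
a=4:    L    W    W
a=5:    W    W    L
a=6:    W    L    L
a=7:    W    L    W
a=8:    W    L    W
Cells with no legal move (terminal, hence L): (0,0), (0,1), (1,0), (2,0), (3,0), (4,0).
The remaining L cells, each justified by listing all of its moves:
(5,2): moves to (0,2)(W), (5,0)(W), (4,1)(W); every one is W ⇒ L
(6,1): moves to (1,1)(W), (5,0)(W); every one is W ⇒ L
(6,2): moves to (1,2)(W), (6,0)(W), (5,1)(W); every one is W ⇒ L
(7,1): moves to (2,1)(W), (6,0)(W); every one is W ⇒ L
(8,1): moves to (3,1)(W), (7,0)(W); every one is W ⇒ L
Every other cell has at least one move into one of the L cells above, so it is W.
(8,1): one of the L cells justified above, so L
(1,2): the move to (1,0) reaches an L cell, so W

(8,1): L, (1,2): W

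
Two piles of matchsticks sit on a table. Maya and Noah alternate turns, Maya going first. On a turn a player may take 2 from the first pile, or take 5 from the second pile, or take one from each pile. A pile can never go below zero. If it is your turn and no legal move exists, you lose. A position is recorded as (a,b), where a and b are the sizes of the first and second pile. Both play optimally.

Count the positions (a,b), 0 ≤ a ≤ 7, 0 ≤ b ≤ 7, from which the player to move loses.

28

Classify positions by backward induction: terminal positions (no move available) are L. From any other position, the mover wins iff some move reaches an L.
Every move lowers a or b (never raises either), so fill the grid row by row in increasing a, and left to right within a row: each cell's successors are then already labelled.
      b=0  b=1  b=2  b=3  b=4  b=5  b=6  b=7
a=0:    L    L    L    L    L    W    W    W
a=1:    L    W    W    W    W    W    L    L
a=2:    W    W    W    W    W    L    L    W
a=3:    W    L    L    L    L    L    W    W
a=4:    L    L    W    W    W    W    W    L
a=5:    L    W    W    W    W    W    L    L
a=6:    W    W    L    L    L    L    L    W
a=7:    W    L    L    W    W    W    W    W
Cells with no legal move (terminal, hence L): (0,0), (0,1), (0,2), (0,3), (0,4), (1,0).
The remaining L cells, each justified by listing all of its moves:
(1,6): only reaches (1,1)(W), (0,5)(W), all W → L
(1,7): only reaches (1,2)(W), (0,6)(W), all W → L
(2,5): only reaches (0,5)(W), (2,0)(W), (1,4)(W), all W → L
(2,6): only reaches (0,6)(W), (2,1)(W), (1,5)(W), all W → L
(3,1): only reaches (1,1)(W), (2,0)(W), all W → L
(3,2): only reaches (1,2)(W), (2,1)(W), all W → L
(3,3): only reaches (1,3)(W), (2,2)(W), all W → L
(3,4): only reaches (1,4)(W), (2,3)(W), all W → L
(3,5): only reaches (1,5)(W), (3,0)(W), (2,4)(W), all W → L
(4,0): only reaches (2,0)(W), which is W → L
(4,1): only reaches (2,1)(W), (3,0)(W), all W → L
(4,7): only reaches (2,7)(W), (4,2)(W), (3,6)(W), all W → L
(5,0): only reaches (3,0)(W), which is W → L
(5,6): only reaches (3,6)(W), (5,1)(W), (4,5)(W), all W → L
(5,7): only reaches (3,7)(W), (5,2)(W), (4,6)(W), all W → L
(6,2): only reaches (4,2)(W), (5,1)(W), all W → L
(6,3): only reaches (4,3)(W), (5,2)(W), all W → L
(6,4): only reaches (4,4)(W), (5,3)(W), all W → L
(6,5): only reaches (4,5)(W), (6,0)(W), (5,4)(W), all W → L
(6,6): only reaches (4,6)(W), (6,1)(W), (5,5)(W), all W → L
(7,1): only reaches (5,1)(W), (6,0)(W), all W → L
(7,2): only reaches (5,2)(W), (6,1)(W), all W → L
Every other cell has at least one move into one of the L cells above, so it is W.
L cells per row: a=0: 5, a=1: 3, a=2: 2, a=3: 5, a=4: 3, a=5: 3, a=6: 5, a=7: 2; total 28.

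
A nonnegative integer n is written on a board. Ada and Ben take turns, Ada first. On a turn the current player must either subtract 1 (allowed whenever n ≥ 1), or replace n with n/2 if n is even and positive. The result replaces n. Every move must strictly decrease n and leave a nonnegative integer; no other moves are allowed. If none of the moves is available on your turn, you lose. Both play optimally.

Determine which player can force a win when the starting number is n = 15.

Build the W/L table. Terminal = L. A non-terminal position is W if it has a move to some L; otherwise it is L.
n=0: no move → L
n=1: W (go to 0, an L position)
n=2: L (sole option 1(W) is W)
n=3: W (go to 2, an L position)
n=4: W (go to 2, an L position)
n=5: L (sole option 4(W) is W)
n=6: W (go to 5, an L position)
n=7: L (sole option 6(W) is W)
n=8: W (go to 7, an L position)
n=9: L (sole option 8(W) is W)
n=10: W (go to 5, an L position)
n=11: L (sole option 10(W) is W)
n=12: W (go to 11, an L position)
n=13: L (sole option 12(W) is W)
n=14: W (go to 7, an L position)
n=15: L (sole option 14(W) is W)
Every move from 15 reaches a W position, so the mover loses.

Ben wins.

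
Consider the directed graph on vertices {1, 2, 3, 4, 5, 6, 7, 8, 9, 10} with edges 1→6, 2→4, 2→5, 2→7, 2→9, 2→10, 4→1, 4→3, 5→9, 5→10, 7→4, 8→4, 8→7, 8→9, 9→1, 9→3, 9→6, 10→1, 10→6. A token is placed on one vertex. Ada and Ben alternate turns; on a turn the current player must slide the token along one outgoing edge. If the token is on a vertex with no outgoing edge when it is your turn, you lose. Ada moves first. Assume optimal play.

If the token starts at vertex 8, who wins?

Label each position W (a win for the player to move) or L (a loss). A position with no legal move is L; any other position is W exactly when some move reaches an L, and L when every move reaches a W.
Every edge goes from a vertex to one that appears earlier in the order 3, 6, 1, 9, 10, 4, 5, 7, 2, 8, so processing vertices in that order labels each vertex after all of its successors.
3: no outgoing edge → L
6: no outgoing edge → L
1: reaches L-position 6 → W
9: reaches L-position 6 → W
10: reaches L-position 6 → W
4: reaches L-position 3 → W
5: only reaches 10(W), 9(W), all W → L
7: only reaches 4(W), which is W → L
2: reaches L-position 7 → W
8: reaches L-position 7 → W
From 8 Ada can move to 7, reaching an L position.

Ada wins.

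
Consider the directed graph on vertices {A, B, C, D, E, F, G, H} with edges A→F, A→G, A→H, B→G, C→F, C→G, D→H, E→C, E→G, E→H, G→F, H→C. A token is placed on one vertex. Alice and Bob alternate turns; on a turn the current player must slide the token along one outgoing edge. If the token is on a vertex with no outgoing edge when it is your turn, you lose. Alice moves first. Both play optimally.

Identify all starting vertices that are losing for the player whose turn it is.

Work bottom-up. With no move the player to move loses. Otherwise the position is W if at least one move leads to an L position for the opponent, and L if every move leads to a W.
Every edge goes from a vertex to one that appears earlier in the order F, G, C, H, A, E, D, B, so processing vertices in that order labels each vertex after all of its successors.
F: no outgoing edge → L
G: can move to F, which is L ⇒ W
C: can move to F, which is L ⇒ W
H: the only move is to C(W), a W ⇒ L
A: can move to H, which is L ⇒ W
E: can move to H, which is L ⇒ W
D: can move to H, which is L ⇒ W
B: the only move is to G(W), a W ⇒ L
The losing starting vertices are exactly the entries labelled L in this table (3 of them).

B, F, H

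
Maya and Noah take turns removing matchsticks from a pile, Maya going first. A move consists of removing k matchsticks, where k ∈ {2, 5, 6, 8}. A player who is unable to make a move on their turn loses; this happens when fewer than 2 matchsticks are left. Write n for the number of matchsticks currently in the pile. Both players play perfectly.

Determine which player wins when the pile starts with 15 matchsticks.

Noah wins.

Work bottom-up. With no move the player to move loses. Otherwise the position is W if at least one move leads to an L position for the opponent, and L if every move leads to a W.
n=0: no move → L
n=1: no move → L
n=2: reaches L-position 0 → W
n=3: reaches L-position 1 → W
n=4: only reaches 2(W), which is W → L
n=5: reaches L-position 0 → W
n=6: reaches L-position 4 → W
n=7: reaches L-position 1 → W
n=8: reaches L-position 0 → W
n=9: reaches L-position 4 → W
n=10: reaches L-position 4 → W
n=11: only reaches 9(W), 6(W), 5(W), 3(W), all W → L
n=12: reaches L-position 4 → W
n=13: reaches L-position 11 → W
n=14: only reaches 12(W), 9(W), 8(W), 6(W), all W → L
n=15: only reaches 13(W), 10(W), 9(W), 7(W), all W → L
Every move from 15 reaches a W position, so the mover loses.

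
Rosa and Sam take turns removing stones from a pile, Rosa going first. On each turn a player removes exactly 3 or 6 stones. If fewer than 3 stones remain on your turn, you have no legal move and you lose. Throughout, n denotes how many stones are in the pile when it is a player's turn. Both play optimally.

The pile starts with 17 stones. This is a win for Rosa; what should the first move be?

Positions with no move are L. A position that does have a move is losing for the player to move precisely when every available move leads to a winning position for the opponent. Fill in the labels:
n=0: no move → L
n=1: no move → L
n=2: no move → L
n=3: W (go to 0, an L position)
n=4: W (go to 1, an L position)
n=5: W (go to 2, an L position)
n=6: W (go to 0, an L position)
n=7: W (go to 1, an L position)
n=8: W (go to 2, an L position)
n=9: L (options 6(W), 3(W) are all W)
n=10: L (options 7(W), 4(W) are all W)
n=11: L (options 8(W), 5(W) are all W)
n=12: W (go to 9, an L position)
n=13: W (go to 10, an L position)
n=14: W (go to 11, an L position)
n=15: W (go to 9, an L position)
n=16: W (go to 10, an L position)
n=17: W (go to 11, an L position)
From 17, the L positions reachable in one move are: 11.

Remove 6, leaving 11.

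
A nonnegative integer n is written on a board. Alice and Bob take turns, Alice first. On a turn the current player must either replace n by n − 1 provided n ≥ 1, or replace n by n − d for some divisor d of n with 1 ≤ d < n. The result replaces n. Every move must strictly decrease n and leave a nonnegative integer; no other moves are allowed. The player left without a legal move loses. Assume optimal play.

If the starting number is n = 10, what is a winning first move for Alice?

Positions with no move are L. A position that does have a move is losing for the player to move precisely when every available move leads to a winning position for the opponent. Fill in the labels:
n=0: no move → L
n=1: W (go to 0, an L position)
n=2: L (sole option 1(W) is W)
n=3: W (go to 2, an L position)
n=4: W (go to 2, an L position)
n=5: L (sole option 4(W) is W)
n=6: W (go to 5, an L position)
n=7: L (sole option 6(W) is W)
n=8: W (go to 7, an L position)
n=9: L (options 6(W), 8(W) are all W)
n=10: W (go to 5, an L position)
From 10, the L positions reachable in one move are: 5, 9. Any move reaching one of these is winning.

Move to 5.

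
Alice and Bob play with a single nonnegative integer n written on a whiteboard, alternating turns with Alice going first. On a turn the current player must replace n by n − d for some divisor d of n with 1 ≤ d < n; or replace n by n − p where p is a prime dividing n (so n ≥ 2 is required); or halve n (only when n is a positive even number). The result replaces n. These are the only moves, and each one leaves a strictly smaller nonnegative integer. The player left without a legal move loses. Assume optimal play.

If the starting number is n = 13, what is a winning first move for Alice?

Build the W/L table. Terminal = L. A non-terminal position is W if it has a move to some L; otherwise it is L.
n=0: no move → L
n=1: no move → L
n=2: can move to 0, which is L ⇒ W
n=3: can move to 0, which is L ⇒ W
n=4: moves to 2(W), 3(W); every one is W ⇒ L
n=5: can move to 0, which is L ⇒ W
n=6: can move to 4, which is L ⇒ W
n=7: can move to 0, which is L ⇒ W
n=8: can move to 4, which is L ⇒ W
n=9: moves to 6(W), 8(W); every one is W ⇒ L
n=10: can move to 9, which is L ⇒ W
n=11: can move to 0, which is L ⇒ W
n=12: can move to 9, which is L ⇒ W
n=13: can move to 0, which is L ⇒ W
From 13, the L positions reachable in one move are: 0.

Move to 0.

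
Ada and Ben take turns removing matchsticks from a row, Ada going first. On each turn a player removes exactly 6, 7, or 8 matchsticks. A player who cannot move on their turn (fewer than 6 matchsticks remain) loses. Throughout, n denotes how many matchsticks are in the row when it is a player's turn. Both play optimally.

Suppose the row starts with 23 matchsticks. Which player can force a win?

Ada wins.

Label each position W (a win for the player to move) or L (a loss). A position with no legal move is L; any other position is W exactly when some move reaches an L, and L when every move reaches a W.
n=0: no move → L
n=1: no move → L
n=2: no move → L
n=3: no move → L
n=4: no move → L
n=5: no move → L
n=6: reaches L-position 0 → W
n=7: reaches L-position 1 → W
n=8: reaches L-position 2 → W
n=9: reaches L-position 3 → W
n=10: reaches L-position 4 → W
n=11: reaches L-position 5 → W
n=12: reaches L-position 5 → W
n=13: reaches L-position 5 → W
n=14: only reaches 8(W), 7(W), 6(W), all W → L
n=15: only reaches 9(W), 8(W), 7(W), all W → L
n=16: only reaches 10(W), 9(W), 8(W), all W → L
n=17: only reaches 11(W), 10(W), 9(W), all W → L
n=18: only reaches 12(W), 11(W), 10(W), all W → L
n=19: only reaches 13(W), 12(W), 11(W), all W → L
n=20: reaches L-position 14 → W
n=21: reaches L-position 15 → W
n=22: reaches L-position 16 → W
n=23: reaches L-position 17 → W
The starting position 23 is W: Ada should remove 6, leaving 17, handing over an L position.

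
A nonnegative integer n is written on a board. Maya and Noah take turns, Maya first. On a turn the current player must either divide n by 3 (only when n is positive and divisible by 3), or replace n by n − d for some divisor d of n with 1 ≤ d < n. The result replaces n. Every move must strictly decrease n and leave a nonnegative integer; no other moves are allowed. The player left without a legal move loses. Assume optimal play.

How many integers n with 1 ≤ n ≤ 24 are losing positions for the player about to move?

Positions with no move are L. A position that does have a move is losing for the player to move precisely when every available move leads to a winning position for the opponent. Fill in the labels:
n=0: no move → L
n=1: no move → L
n=2: →1(L), so W
n=3: →1(L), so W
n=4: →2(W), 3(W) — all W, so L
n=5: →4(L), so W
n=6: →4(L), so W
n=7: →6(W) only, which is W, so L
n=8: →4(L), so W
n=9: →3(W), 6(W), 8(W) — all W, so L
n=10: →9(L), so W
n=11: →10(W) only, which is W, so L
n=12: →4(L), so W
n=13: →12(W) only, which is W, so L
n=14: →7(L), so W
n=15: →5(W), 10(W), 12(W), 14(W) — all W, so L
n=16: →15(L), so W
n=17: →16(W) only, which is W, so L
n=18: →9(L), so W
n=19: →18(W) only, which is W, so L
n=20: →15(L), so W
n=21: →7(L), so W
n=22: →11(L), so W
n=23: →22(W) only, which is W, so L
n=24: →23(L), so W
L entries with 1 ≤ n ≤ 24 (n=0 is outside the asked range and is not counted): n = 1, 4, 7, 9, 11, 13, 15, 17, 19, 23; that makes 10.

10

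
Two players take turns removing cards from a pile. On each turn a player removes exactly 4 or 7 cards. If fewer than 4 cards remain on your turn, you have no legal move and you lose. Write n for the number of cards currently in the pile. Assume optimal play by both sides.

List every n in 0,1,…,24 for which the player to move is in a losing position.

0, 1, 2, 3, 11, 12, 13, 14, 22, 23, 24

Label each position W (a win for the player to move) or L (a loss). A position with no legal move is L; any other position is W exactly when some move reaches an L, and L when every move reaches a W.
n=0: no move → L
n=1: no move → L
n=2: no move → L
n=3: no move → L
n=4: reaches L-position 0 → W
n=5: reaches L-position 1 → W
n=6: reaches L-position 2 → W
n=7: reaches L-position 3 → W
n=8: reaches L-position 1 → W
n=9: reaches L-position 2 → W
n=10: reaches L-position 3 → W
n=11: only reaches 7(W), 4(W), all W → L
n=12: only reaches 8(W), 5(W), all W → L
n=13: only reaches 9(W), 6(W), all W → L
n=14: only reaches 10(W), 7(W), all W → L
n=15: reaches L-position 11 → W
n=16: reaches L-position 12 → W
n=17: reaches L-position 13 → W
n=18: reaches L-position 14 → W
n=19: reaches L-position 12 → W
n=20: reaches L-position 13 → W
n=21: reaches L-position 14 → W
n=22: only reaches 18(W), 15(W), all W → L
n=23: only reaches 19(W), 16(W), all W → L
n=24: only reaches 20(W), 17(W), all W → L
The losing starting values of n are exactly the entries labelled L in this table (11 of them).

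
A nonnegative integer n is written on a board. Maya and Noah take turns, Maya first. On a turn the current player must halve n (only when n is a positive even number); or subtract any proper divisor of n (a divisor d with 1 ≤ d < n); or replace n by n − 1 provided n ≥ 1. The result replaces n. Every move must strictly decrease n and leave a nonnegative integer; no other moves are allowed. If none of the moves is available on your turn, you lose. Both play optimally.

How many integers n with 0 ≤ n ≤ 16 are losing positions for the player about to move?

Use the standard recursion: the mover loses at a terminal position; elsewhere, the mover wins exactly when some move hands the opponent an L position.
n=0: no move → L
n=1: can move to 0, which is L ⇒ W
n=2: the only move is to 1(W), a W ⇒ L
n=3: can move to 2, which is L ⇒ W
n=4: can move to 2, which is L ⇒ W
n=5: the only move is to 4(W), a W ⇒ L
n=6: can move to 5, which is L ⇒ W
n=7: the only move is to 6(W), a W ⇒ L
n=8: can move to 7, which is L ⇒ W
n=9: moves to 6(W), 8(W); every one is W ⇒ L
n=10: can move to 5, which is L ⇒ W
n=11: the only move is to 10(W), a W ⇒ L
n=12: can move to 9, which is L ⇒ W
n=13: the only move is to 12(W), a W ⇒ L
n=14: can move to 7, which is L ⇒ W
n=15: moves to 10(W), 12(W), 14(W); every one is W ⇒ L
n=16: can move to 15, which is L ⇒ W
L entries with 0 ≤ n ≤ 16: n = 0, 2, 5, 7, 9, 11, 13, 15; that makes 8.

8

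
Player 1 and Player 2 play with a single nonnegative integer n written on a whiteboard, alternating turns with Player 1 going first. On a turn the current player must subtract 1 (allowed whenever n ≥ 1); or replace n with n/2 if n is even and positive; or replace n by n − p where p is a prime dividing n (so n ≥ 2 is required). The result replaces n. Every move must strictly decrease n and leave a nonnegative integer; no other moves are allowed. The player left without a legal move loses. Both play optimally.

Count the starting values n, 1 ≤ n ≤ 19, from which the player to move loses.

3

Positions with no move are L. A position that does have a move is losing for the player to move precisely when every available move leads to a winning position for the opponent. Fill in the labels:
n=0: no move → L
n=1: W (go to 0, an L position)
n=2: W (go to 0, an L position)
n=3: W (go to 0, an L position)
n=4: L (options 2(W), 3(W) are all W)
n=5: W (go to 0, an L position)
n=6: W (go to 4, an L position)
n=7: W (go to 0, an L position)
n=8: W (go to 4, an L position)
n=9: L (options 6(W), 8(W) are all W)
n=10: W (go to 9, an L position)
n=11: W (go to 0, an L position)
n=12: W (go to 9, an L position)
n=13: W (go to 0, an L position)
n=14: L (options 7(W), 12(W), 13(W) are all W)
n=15: W (go to 14, an L position)
n=16: W (go to 14, an L position)
n=17: W (go to 0, an L position)
n=18: W (go to 9, an L position)
n=19: W (go to 0, an L position)
L entries with 1 ≤ n ≤ 19 (n=0 is outside the asked range and is not counted): n = 4, 9, 14; that makes 3.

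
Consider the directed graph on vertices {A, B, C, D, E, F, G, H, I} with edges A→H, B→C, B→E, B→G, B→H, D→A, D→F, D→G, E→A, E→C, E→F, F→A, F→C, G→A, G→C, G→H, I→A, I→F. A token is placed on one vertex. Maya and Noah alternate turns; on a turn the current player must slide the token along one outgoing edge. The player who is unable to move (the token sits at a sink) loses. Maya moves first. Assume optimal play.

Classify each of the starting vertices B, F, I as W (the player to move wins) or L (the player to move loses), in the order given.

B: W, F: W, I: L

Build the W/L table. Terminal = L. A non-terminal position is W if it has a move to some L; otherwise it is L.
Every edge goes from a vertex to one that appears earlier in the order H, C, A, F, I, E, G, B, D, so processing vertices in that order labels each vertex after all of its successors.
H: no outgoing edge → L
C: no outgoing edge → L
A: can move to H, which is L ⇒ W
F: can move to C, which is L ⇒ W
I: moves to F(W), A(W); every one is W ⇒ L
E: can move to C, which is L ⇒ W
G: can move to C, which is L ⇒ W
B: can move to C, which is L ⇒ W
D: moves to G(W), F(W), A(W); every one is W ⇒ L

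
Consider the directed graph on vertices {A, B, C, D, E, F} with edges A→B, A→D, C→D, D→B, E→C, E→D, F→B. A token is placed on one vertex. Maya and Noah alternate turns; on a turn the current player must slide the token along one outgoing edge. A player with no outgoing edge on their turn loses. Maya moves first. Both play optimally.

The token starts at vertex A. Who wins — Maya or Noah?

Maya wins.

Use the standard recursion: the mover loses at a terminal position; elsewhere, the mover wins exactly when some move hands the opponent an L position.
Every edge goes from a vertex to one that appears earlier in the order B, D, A, C, E, F, so processing vertices in that order labels each vertex after all of its successors.
B: no outgoing edge → L
D: can move to B, which is L ⇒ W
A: can move to B, which is L ⇒ W
C: the only move is to D(W), a W ⇒ L
E: can move to C, which is L ⇒ W
F: can move to B, which is L ⇒ W
The starting position A is W: Maya should move to B, handing over an L position.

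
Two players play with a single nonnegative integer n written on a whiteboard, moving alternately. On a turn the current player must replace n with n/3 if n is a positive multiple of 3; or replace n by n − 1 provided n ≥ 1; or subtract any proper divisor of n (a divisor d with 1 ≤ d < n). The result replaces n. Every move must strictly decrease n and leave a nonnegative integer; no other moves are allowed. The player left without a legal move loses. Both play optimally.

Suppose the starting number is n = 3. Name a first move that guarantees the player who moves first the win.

Label each position W (a win for the player to move) or L (a loss). A position with no legal move is L; any other position is W exactly when some move reaches an L, and L when every move reaches a W.
n=0: no move → L
n=1: reaches L-position 0 → W
n=2: only reaches 1(W), which is W → L
n=3: reaches L-position 2 → W
From 3, the L positions reachable in one move are: 2.

Move to 2.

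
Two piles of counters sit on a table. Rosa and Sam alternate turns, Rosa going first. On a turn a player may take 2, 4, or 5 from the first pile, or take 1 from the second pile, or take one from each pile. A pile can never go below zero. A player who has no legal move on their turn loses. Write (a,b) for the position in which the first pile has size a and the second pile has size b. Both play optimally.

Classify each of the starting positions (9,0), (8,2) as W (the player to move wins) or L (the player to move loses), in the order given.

(9,0): W, (8,2): L

Classify positions by backward induction: terminal positions (no move available) are L. From any other position, the mover wins iff some move reaches an L.
No move ever increases a pile, so every position that can arise here has a ≤ 9 and b ≤ 2; it is enough to label the cells with 0 ≤ a ≤ 9 and 0 ≤ b ≤ 2.
Every move lowers a or b (never raises either), so fill the grid row by row in increasing a, and left to right within a row: each cell's successors are then already labelled.
      b=0  b=1  b=2
a=0:    L    W    L
a=1:    L    W    L
a=2:    W    W    W
a=3:    W    L    W
a=4:    W    L    W
a=5:    W    W    W
a=6:    W    W    W
a=7:    L    W    L
a=8:    L    W    L
a=9:    W    W    W
Cells with no legal move (terminal, hence L): (0,0), (1,0).
The remaining L cells, each justified by listing all of its moves:
(0,2): the only move is to (0,1)(W), a W ⇒ L
(1,2): moves to (1,1)(W), (0,1)(W); every one is W ⇒ L
(3,1): moves to (1,1)(W), (3,0)(W), (2,0)(W); every one is W ⇒ L
(4,1): moves to (2,1)(W), (0,1)(W), (4,0)(W), (3,0)(W); every one is W ⇒ L
(7,0): moves to (5,0)(W), (3,0)(W), (2,0)(W); every one is W ⇒ L
(7,2): moves to (5,2)(W), (3,2)(W), (2,2)(W), (7,1)(W), (6,1)(W); every one is W ⇒ L
(8,0): moves to (6,0)(W), (4,0)(W), (3,0)(W); every one is W ⇒ L
(8,2): moves to (6,2)(W), (4,2)(W), (3,2)(W), (8,1)(W), (7,1)(W); every one is W ⇒ L
Every other cell has at least one move into one of the L cells above, so it is W.
(9,0): the move to (7,0) reaches an L cell, so W
(8,2): one of the L cells justified above, so L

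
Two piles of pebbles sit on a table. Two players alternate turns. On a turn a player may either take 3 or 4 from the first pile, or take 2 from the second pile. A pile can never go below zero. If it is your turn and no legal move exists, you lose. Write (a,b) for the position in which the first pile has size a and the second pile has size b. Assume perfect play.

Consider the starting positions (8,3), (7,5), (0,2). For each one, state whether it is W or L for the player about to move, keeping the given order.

(8,3): W, (7,5): L, (0,2): W

Build the W/L table. Terminal = L. A non-terminal position is W if it has a move to some L; otherwise it is L.
No move ever increases a pile, so every position that can arise here has a ≤ 8 and b ≤ 5; it is enough to label the cells with 0 ≤ a ≤ 8 and 0 ≤ b ≤ 5.
Every move lowers a or b (never raises either), so fill the grid row by row in increasing a, and left to right within a row: each cell's successors are then already labelled.
      b=0  b=1  b=2  b=3  b=4  b=5
a=0:    L    L    W    W    L    L
a=1:    L    L    W    W    L    L
a=2:    L    L    W    W    L    L
a=3:    W    W    L    L    W    W
a=4:    W    W    L    L    W    W
a=5:    W    W    L    L    W    W
a=6:    W    W    W    W    W    W
a=7:    L    L    W    W    L    L
a=8:    L    L    W    W    L    L
Cells with no legal move (terminal, hence L): (0,0), (0,1), (1,0), (1,1), (2,0), (2,1).
The remaining L cells, each justified by listing all of its moves:
(0,4): L (sole option (0,2)(W) is W)
(0,5): L (sole option (0,3)(W) is W)
(1,4): L (sole option (1,2)(W) is W)
(1,5): L (sole option (1,3)(W) is W)
(2,4): L (sole option (2,2)(W) is W)
(2,5): L (sole option (2,3)(W) is W)
(3,2): L (options (0,2)(W), (3,0)(W) are all W)
(3,3): L (options (0,3)(W), (3,1)(W) are all W)
(4,2): L (options (1,2)(W), (0,2)(W), (4,0)(W) are all W)
(4,3): L (options (1,3)(W), (0,3)(W), (4,1)(W) are all W)
(5,2): L (options (2,2)(W), (1,2)(W), (5,0)(W) are all W)
(5,3): L (options (2,3)(W), (1,3)(W), (5,1)(W) are all W)
(7,0): L (options (4,0)(W), (3,0)(W) are all W)
(7,1): L (options (4,1)(W), (3,1)(W) are all W)
(7,4): L (options (4,4)(W), (3,4)(W), (7,2)(W) are all W)
(7,5): L (options (4,5)(W), (3,5)(W), (7,3)(W) are all W)
(8,0): L (options (5,0)(W), (4,0)(W) are all W)
(8,1): L (options (5,1)(W), (4,1)(W) are all W)
(8,4): L (options (5,4)(W), (4,4)(W), (8,2)(W) are all W)
(8,5): L (options (5,5)(W), (4,5)(W), (8,3)(W) are all W)
Every other cell has at least one move into one of the L cells above, so it is W.
(8,3): the move to (5,3) reaches an L cell, so W
(7,5): one of the L cells justified above, so L
(0,2): the move to (0,0) reaches an L cell, so W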